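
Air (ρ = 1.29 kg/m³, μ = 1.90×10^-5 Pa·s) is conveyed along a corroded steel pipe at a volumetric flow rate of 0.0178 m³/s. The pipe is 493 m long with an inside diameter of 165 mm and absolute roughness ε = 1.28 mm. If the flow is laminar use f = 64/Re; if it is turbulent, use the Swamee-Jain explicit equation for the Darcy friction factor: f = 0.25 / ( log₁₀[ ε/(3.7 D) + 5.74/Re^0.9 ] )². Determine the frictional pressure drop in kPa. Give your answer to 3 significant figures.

ΔP ≈ 0.0561 kPa

Cross-sectional area A = πD²/4 = π(0.165)²/4 = 0.02138 m²; mean velocity V = Q/A = 0.0178/0.02138 = 0.8325 m/s.
Reynolds number Re = ρVD/μ = 1.29 · 0.8325 · 0.165 / 1.9e-05 = 9326.
Re > 4000 → turbulent. Relative roughness ε/D = 0.00128/0.165 = 0.00776. Swamee-Jain: f = 0.25/(log₁₀[0.00776/3.7 + 5.74/9326^0.9])² = 0.25/(log₁₀[0.0021 + 0.00154])² = 0.25/(-2.44)² = 0.042.
Darcy-Weisbach: ΔP = f(L/D)(ρV²/2) = 0.042·(493/0.165)·(1.29·0.8325²/2) = 0.042·2988·0.447 = 56.09 Pa.
ΔP = 56.09 Pa = 0.0561 kPa.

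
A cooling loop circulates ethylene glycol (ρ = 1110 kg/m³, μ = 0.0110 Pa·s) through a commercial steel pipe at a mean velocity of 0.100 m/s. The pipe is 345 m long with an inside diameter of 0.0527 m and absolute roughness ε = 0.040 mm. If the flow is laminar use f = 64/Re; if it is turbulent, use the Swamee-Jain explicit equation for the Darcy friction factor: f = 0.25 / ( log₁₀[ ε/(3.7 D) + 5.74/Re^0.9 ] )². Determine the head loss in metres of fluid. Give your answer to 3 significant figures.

Reynolds number Re = ρVD/μ = 1110 · 0.1 · 0.0527 / 0.011 = 531.8.
Re < 2300 → laminar flow, so f = 64/Re = 64/531.8 = 0.1203 (the turbulent correlation is not needed).
Darcy-Weisbach: ΔP = f(L/D)(ρV²/2) = 0.1203·(345/0.0527)·(1110·0.1²/2) = 0.1203·6546·5.55 = 4373 Pa.
Head loss h_f = ΔP/(ρg) = 4373/(1110·9.81) = 0.402 m.

h_f ≈ 0.402 m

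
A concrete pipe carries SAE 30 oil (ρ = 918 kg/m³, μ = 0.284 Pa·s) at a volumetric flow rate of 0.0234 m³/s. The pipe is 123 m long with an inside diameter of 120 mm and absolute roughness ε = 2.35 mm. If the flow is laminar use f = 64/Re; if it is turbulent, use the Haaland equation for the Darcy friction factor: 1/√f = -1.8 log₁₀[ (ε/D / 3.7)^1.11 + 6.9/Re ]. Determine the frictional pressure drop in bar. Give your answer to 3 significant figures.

ΔP ≈ 1.61 bar

Cross-sectional area A = πD²/4 = π(0.12)²/4 = 0.01131 m²; mean velocity V = Q/A = 0.0234/0.01131 = 2.069 m/s.
Reynolds number Re = ρVD/μ = 918 · 2.069 · 0.12 / 0.284 = 802.5.
Re < 2300 → laminar flow, so f = 64/Re = 64/802.5 = 0.07975 (the turbulent correlation is not needed).
Darcy-Weisbach: ΔP = f(L/D)(ρV²/2) = 0.07975·(123/0.12)·(918·2.069²/2) = 0.07975·1025·1965 = 1.606e+05 Pa.
ΔP = 1.606e+05 Pa = 1.61 bar.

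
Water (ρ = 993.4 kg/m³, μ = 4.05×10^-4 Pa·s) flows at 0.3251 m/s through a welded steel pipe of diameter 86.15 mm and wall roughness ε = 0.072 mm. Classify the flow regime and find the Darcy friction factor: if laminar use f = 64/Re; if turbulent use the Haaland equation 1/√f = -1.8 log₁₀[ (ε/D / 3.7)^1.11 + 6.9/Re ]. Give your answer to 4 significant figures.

f ≈ 0.02229

Re = ρVD/μ = 993.4·0.3251·0.08615/0.000405 = 6.87e+04.
Re > 4000 → turbulent. ε/D = 7.2e-05/0.08615 = 0.000836; Haaland: 1/√f = -1.8 log₁₀[8.97e-05 + 0.0001] = 6.698, so f = 0.02229.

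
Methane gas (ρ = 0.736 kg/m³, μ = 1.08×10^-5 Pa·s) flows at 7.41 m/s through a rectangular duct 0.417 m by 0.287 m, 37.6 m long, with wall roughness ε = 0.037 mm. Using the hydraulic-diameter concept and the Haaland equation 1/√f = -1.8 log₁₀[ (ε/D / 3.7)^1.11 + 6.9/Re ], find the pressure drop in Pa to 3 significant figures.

ΔP ≈ 37.2 Pa

Hydraulic diameter D_h = 4A/P = 4·(0.417·0.287)/(2·(0.417+0.287)) = 0.4787/1.408 = 0.34 m.
Re = ρVD_h/μ = 0.736·7.41·0.34/1.08e-05 = 1.717e+05.
ε/D_h = 3.7e-05/0.34 = 0.000109; Haaland gives 1/√f = -1.8 log₁₀[9.33e-06+4.02e-05] = 7.749, so f = 0.01665.
ΔP = f(L/D_h)(ρV²/2) = 0.01665·37.6/0.34·20.21 = 37.21 Pa.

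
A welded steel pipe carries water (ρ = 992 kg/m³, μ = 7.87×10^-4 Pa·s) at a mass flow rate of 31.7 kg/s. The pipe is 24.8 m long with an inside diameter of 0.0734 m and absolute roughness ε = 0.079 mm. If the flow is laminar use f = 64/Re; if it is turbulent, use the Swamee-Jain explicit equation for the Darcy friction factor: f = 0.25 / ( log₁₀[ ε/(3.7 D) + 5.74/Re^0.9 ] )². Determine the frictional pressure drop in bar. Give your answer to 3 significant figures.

A = πD²/4 = π(0.0734)²/4 = 0.004231 m²; mean velocity V = ṁ/(ρA) = 31.7/(992 · 0.004231) = 7.552 m/s.
Reynolds number Re = ρVD/μ = 992 · 7.552 · 0.0734 / 0.000787 = 6.987e+05.
Re > 4000 → turbulent. Relative roughness ε/D = 7.9e-05/0.0734 = 0.00108. Swamee-Jain: f = 0.25/(log₁₀[0.00108/3.7 + 5.74/6.987e+05^0.9])² = 0.25/(log₁₀[0.000291 + 3.16e-05])² = 0.25/(-3.492)² = 0.02051.
Darcy-Weisbach: ΔP = f(L/D)(ρV²/2) = 0.02051·(24.8/0.0734)·(992·7.552²/2) = 0.02051·337.9·2.829e+04 = 1.96e+05 Pa.
ΔP = 1.96e+05 Pa = 1.96 bar.

ΔP ≈ 1.96 bar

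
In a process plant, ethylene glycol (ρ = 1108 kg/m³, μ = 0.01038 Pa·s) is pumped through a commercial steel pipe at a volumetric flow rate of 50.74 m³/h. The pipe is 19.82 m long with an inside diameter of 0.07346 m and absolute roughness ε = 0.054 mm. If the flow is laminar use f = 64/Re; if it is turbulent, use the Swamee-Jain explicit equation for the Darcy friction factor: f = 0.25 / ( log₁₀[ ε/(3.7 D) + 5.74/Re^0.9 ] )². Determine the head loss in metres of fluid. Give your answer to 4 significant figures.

Q = 50.74 m³/h = 50.74/3600 = 0.01409 m³/s.
Cross-sectional area A = πD²/4 = π(0.07346)²/4 = 0.004238 m²; mean velocity V = Q/A = 0.01409/0.004238 = 3.325 m/s.
Reynolds number Re = ρVD/μ = 1108 · 3.325 · 0.07346 / 0.0104 = 2.608e+04.
Re > 4000 → turbulent. Relative roughness ε/D = 5.4e-05/0.07346 = 0.000735. Swamee-Jain: f = 0.25/(log₁₀[0.000735/3.7 + 5.74/2.608e+04^0.9])² = 0.25/(log₁₀[0.000199 + 0.000609])² = 0.25/(-3.093)² = 0.02613.
Darcy-Weisbach: ΔP = f(L/D)(ρV²/2) = 0.02613·(19.82/0.07346)·(1108·3.325²/2) = 0.02613·269.8·6127 = 4.32e+04 Pa.
Head loss h_f = ΔP/(ρg) = 4.32e+04/(1108·9.81) = 3.974 m.

h_f ≈ 3.974 m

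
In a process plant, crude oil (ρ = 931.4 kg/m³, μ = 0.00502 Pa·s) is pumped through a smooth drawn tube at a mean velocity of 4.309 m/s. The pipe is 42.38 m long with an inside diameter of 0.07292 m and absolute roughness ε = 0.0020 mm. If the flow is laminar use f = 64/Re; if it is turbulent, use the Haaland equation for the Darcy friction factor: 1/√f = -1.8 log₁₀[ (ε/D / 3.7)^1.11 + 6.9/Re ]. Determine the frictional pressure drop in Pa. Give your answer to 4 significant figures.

Reynolds number Re = ρVD/μ = 931.4 · 4.309 · 0.07292 / 0.00502 = 5.83e+04.
Re > 4000 → turbulent. Relative roughness ε/D = 2e-06/0.07292 = 2.74e-05. Haaland: 1/√f = -1.8 log₁₀[(2.74e-05/3.7)^1.11 + 6.9/5.83e+04] = -1.8 log₁₀[2.02e-06 + 0.000118] = 7.055, so f = 0.02009.
Darcy-Weisbach: ΔP = f(L/D)(ρV²/2) = 0.02009·(42.38/0.07292)·(931.4·4.309²/2) = 0.02009·581.2·8647 = 1.01e+05 Pa.

ΔP ≈ 101000 Pa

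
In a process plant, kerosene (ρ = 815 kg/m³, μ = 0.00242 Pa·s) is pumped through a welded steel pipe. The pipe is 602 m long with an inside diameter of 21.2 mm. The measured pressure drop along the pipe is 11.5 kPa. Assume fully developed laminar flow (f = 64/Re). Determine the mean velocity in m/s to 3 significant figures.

For laminar flow, f = 64/Re with Re = ρVD/μ, so Darcy-Weisbach reduces to ΔP = 32μLV/D². Solving for V: V = ΔP·D²/(32μL) = 1.15e+04·(0.0212)²/(32·0.00242·602) = 0.1109 m/s.
Check: Re = ρVD/μ = 815·0.1109·0.0212/0.00242 = 791.6 < 2300, so the laminar assumption holds.

V ≈ 0.111 m/s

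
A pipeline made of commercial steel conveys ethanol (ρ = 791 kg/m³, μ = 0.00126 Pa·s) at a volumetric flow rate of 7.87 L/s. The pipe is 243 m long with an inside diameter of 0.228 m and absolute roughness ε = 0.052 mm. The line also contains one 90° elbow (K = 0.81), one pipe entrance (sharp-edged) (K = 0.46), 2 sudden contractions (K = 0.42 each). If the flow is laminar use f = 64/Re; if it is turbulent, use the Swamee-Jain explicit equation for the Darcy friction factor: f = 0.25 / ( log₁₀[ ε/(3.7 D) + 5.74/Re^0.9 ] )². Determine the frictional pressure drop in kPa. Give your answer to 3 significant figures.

ΔP ≈ 0.415 kPa

Q = 7.87 L/s = 7.87/1000 = 0.00787 m³/s.
Cross-sectional area A = πD²/4 = π(0.228)²/4 = 0.04083 m²; mean velocity V = Q/A = 0.00787/0.04083 = 0.1928 m/s.
Reynolds number Re = ρVD/μ = 791 · 0.1928 · 0.228 / 0.00126 = 2.759e+04.
Re > 4000 → turbulent. Relative roughness ε/D = 5.2e-05/0.228 = 0.000228. Swamee-Jain: f = 0.25/(log₁₀[0.000228/3.7 + 5.74/2.759e+04^0.9])² = 0.25/(log₁₀[6.16e-05 + 0.000578])² = 0.25/(-3.194)² = 0.02451.
Total minor-loss coefficient ΣK = 1·0.81 + 1·0.46 + 2·0.42 = 2.11.
ΔP = [f·L/D + ΣK]·(ρV²/2) = [0.02451·243/0.228 + 2.11]·(791·0.1928²/2) = [26.12 + 2.11]·14.7 = 414.9 Pa.
ΔP = 414.9 Pa = 0.415 kPa.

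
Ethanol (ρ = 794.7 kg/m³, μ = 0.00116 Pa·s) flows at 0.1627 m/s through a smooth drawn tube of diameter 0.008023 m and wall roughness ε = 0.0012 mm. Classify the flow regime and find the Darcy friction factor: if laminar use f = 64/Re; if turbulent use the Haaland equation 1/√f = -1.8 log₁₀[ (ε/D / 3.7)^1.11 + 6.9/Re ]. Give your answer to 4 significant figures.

f ≈ 0.07157

Re = ρVD/μ = 794.7·0.1627·0.008023/0.00116 = 894.3.
Re < 2300 → laminar, so f = 64/Re = 0.07157 (roughness is irrelevant in laminar flow).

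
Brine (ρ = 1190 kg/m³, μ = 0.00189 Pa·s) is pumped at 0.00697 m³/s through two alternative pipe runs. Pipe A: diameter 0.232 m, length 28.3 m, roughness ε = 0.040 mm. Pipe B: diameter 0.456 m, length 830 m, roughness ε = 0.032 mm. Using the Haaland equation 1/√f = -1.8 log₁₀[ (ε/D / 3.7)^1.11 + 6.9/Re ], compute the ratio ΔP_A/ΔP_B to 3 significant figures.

ΔP_A/ΔP_B ≈ 0.850

Pipe A: V = Q/A = 0.00697/0.04227 = 0.1649 m/s; Re = 2.408e+04; ε/D = 0.000172; Haaland → f = 0.02491; ΔP_A = f(L/D)(ρV²/2) = 49.15 Pa.
Pipe B: V = Q/A = 0.00697/0.1633 = 0.04268 m/s; Re = 1.225e+04; ε/D = 7.02e-05; Haaland → f = 0.02931; ΔP_B = f(L/D)(ρV²/2) = 57.82 Pa.
ΔP_A/ΔP_B = 49.15/57.82 = 0.850.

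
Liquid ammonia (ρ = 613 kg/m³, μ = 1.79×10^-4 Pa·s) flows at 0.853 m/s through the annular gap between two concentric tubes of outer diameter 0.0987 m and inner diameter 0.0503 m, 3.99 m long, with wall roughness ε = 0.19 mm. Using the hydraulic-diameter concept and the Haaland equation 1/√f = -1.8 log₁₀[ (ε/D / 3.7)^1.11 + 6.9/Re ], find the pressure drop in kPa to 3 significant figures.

Hydraulic diameter D_h = 4A/P = D_o - D_i = 0.0987 - 0.0503 = 0.0484 m.
Re = ρVD_h/μ = 613·0.853·0.0484/0.000179 = 1.414e+05.
ε/D_h = 0.00019/0.0484 = 0.00393; Haaland gives 1/√f = -1.8 log₁₀[0.000499+4.88e-05] = 5.87, so f = 0.02902.
ΔP = f(L/D_h)(ρV²/2) = 0.02902·3.99/0.0484·223 = 533.6 Pa.
ΔP = 0.534 kPa.

ΔP ≈ 0.534 kPa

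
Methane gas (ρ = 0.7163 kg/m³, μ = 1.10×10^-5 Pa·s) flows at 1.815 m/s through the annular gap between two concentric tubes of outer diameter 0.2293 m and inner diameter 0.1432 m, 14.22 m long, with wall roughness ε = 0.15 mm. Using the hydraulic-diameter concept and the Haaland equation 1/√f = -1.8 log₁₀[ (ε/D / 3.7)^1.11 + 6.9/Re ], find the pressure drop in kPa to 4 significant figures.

ΔP ≈ 0.006443 kPa

Hydraulic diameter D_h = 4A/P = D_o - D_i = 0.2293 - 0.1432 = 0.0861 m.
Re = ρVD_h/μ = 0.7163·1.815·0.0861/1.1e-05 = 1.018e+04.
ε/D_h = 0.00015/0.0861 = 0.00174; Haaland gives 1/√f = -1.8 log₁₀[0.000203+0.000678] = 5.499, so f = 0.03307.
ΔP = f(L/D_h)(ρV²/2) = 0.03307·14.22/0.0861·1.18 = 6.443 Pa.
ΔP = 0.006443 kPa.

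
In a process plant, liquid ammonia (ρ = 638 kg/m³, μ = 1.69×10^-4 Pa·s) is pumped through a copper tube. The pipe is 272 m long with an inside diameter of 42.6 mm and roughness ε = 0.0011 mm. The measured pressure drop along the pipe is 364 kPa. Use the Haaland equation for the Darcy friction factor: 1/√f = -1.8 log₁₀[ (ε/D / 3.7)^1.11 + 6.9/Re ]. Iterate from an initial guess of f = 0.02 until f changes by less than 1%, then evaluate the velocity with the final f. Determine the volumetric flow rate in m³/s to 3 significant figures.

Rearranging Darcy-Weisbach: V = √(2·ΔP·D/(f·L·ρ)). With ε/D = 1.1e-06/0.0426 = 2.58e-05, iterate starting from f = 0.02:
  f = 0.02 → V = √(2·3.64e+05·0.0426/(0.02·272·638)) = 2.989 m/s; Re = ρVD/μ = 4.807e+05; f → 0.01346
  f = 0.01346 → V = 3.644 m/s; Re = 5.861e+05; f → 0.01304
  f = 0.01304 → V = 3.702 m/s; Re = 5.953e+05; f → 0.01301
Converged (Δf/f < 1%). With the final f = 0.01301: V = √(2·3.64e+05·0.0426/(0.01301·272·638)) = 3.706 m/s.
Q = V·A = 3.706·(π/4·0.0426²) = 0.005282 m³/s = 0.00528 m³/s.

Q ≈ 0.00528 m³/s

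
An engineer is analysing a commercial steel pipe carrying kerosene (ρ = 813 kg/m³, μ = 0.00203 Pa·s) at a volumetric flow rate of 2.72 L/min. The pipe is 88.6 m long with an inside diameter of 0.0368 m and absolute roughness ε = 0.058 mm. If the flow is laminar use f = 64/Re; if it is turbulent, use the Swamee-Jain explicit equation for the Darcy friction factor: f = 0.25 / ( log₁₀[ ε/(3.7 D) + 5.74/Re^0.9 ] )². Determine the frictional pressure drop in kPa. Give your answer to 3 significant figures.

ΔP ≈ 0.181 kPa

Q = 2.72 L/min = 2.72/60000 = 4.533e-05 m³/s.
Cross-sectional area A = πD²/4 = π(0.0368)²/4 = 0.001064 m²; mean velocity V = Q/A = 4.533e-05/0.001064 = 0.04262 m/s.
Reynolds number Re = ρVD/μ = 813 · 0.04262 · 0.0368 / 0.00203 = 628.2.
Re < 2300 → laminar flow, so f = 64/Re = 64/628.2 = 0.1019 (the turbulent correlation is not needed).
Darcy-Weisbach: ΔP = f(L/D)(ρV²/2) = 0.1019·(88.6/0.0368)·(813·0.04262²/2) = 0.1019·2408·0.7385 = 181.1 Pa.
ΔP = 181.1 Pa = 0.181 kPa.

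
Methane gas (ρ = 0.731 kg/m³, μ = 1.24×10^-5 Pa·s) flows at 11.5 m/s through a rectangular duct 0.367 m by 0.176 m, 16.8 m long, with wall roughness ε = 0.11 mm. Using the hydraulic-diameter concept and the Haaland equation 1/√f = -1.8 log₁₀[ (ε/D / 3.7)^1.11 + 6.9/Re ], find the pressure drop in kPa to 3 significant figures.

ΔP ≈ 0.0643 kPa

Hydraulic diameter D_h = 4A/P = 4·(0.367·0.176)/(2·(0.367+0.176)) = 0.2584/1.086 = 0.2379 m.
Re = ρVD_h/μ = 0.731·11.5·0.2379/1.24e-05 = 1.613e+05.
ε/D_h = 0.00011/0.2379 = 0.000462; Haaland gives 1/√f = -1.8 log₁₀[4.65e-05+4.28e-05] = 7.289, so f = 0.01882.
ΔP = f(L/D_h)(ρV²/2) = 0.01882·16.8/0.2379·48.34 = 64.25 Pa.
ΔP = 0.0643 kPa.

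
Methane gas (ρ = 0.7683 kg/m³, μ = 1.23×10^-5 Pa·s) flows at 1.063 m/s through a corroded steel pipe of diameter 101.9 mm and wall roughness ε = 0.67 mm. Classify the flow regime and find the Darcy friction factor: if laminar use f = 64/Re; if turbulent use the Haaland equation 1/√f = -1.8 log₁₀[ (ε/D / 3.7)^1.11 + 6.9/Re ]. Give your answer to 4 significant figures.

Re = ρVD/μ = 0.7683·1.063·0.1019/1.23e-05 = 6766.
Re > 4000 → turbulent. ε/D = 0.00067/0.1019 = 0.00658; Haaland: 1/√f = -1.8 log₁₀[0.000885 + 0.00102] = 4.896, so f = 0.04172.

f ≈ 0.04172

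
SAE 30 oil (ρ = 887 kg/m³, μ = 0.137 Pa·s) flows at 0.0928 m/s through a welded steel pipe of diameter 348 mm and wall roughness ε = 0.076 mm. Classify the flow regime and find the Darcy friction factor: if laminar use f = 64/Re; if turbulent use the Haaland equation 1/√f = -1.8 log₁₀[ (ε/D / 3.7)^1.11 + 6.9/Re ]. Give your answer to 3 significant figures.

f ≈ 0.306

Re = ρVD/μ = 887·0.0928·0.348/0.137 = 209.1.
Re < 2300 → laminar, so f = 64/Re = 0.3061 (roughness is irrelevant in laminar flow).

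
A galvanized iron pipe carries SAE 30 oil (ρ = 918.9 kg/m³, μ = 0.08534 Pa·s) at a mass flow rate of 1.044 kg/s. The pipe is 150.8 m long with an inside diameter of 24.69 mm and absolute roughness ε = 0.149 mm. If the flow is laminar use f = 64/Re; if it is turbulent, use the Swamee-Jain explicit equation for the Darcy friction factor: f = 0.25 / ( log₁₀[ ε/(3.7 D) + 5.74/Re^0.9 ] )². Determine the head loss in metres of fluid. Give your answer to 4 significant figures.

A = πD²/4 = π(0.02469)²/4 = 0.0004788 m²; mean velocity V = ṁ/(ρA) = 1.044/(918.9 · 0.0004788) = 2.373 m/s.
Reynolds number Re = ρVD/μ = 918.9 · 2.373 · 0.02469 / 0.0853 = 630.9.
Re < 2300 → laminar flow, so f = 64/Re = 64/630.9 = 0.1014 (the turbulent correlation is not needed).
Darcy-Weisbach: ΔP = f(L/D)(ρV²/2) = 0.1014·(150.8/0.02469)·(918.9·2.373²/2) = 0.1014·6108·2587 = 1.603e+06 Pa.
Head loss h_f = ΔP/(ρg) = 1.603e+06/(918.9·9.81) = 177.8 m.

h_f ≈ 177.8 m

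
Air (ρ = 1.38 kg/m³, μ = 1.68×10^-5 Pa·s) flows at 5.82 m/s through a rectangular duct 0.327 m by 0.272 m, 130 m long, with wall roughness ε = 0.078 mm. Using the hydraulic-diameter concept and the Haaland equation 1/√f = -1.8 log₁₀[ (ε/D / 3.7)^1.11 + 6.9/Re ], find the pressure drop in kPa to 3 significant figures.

ΔP ≈ 0.185 kPa

Hydraulic diameter D_h = 4A/P = 4·(0.327·0.272)/(2·(0.327+0.272)) = 0.3558/1.198 = 0.297 m.
Re = ρVD_h/μ = 1.38·5.82·0.297/1.68e-05 = 1.42e+05.
ε/D_h = 7.8e-05/0.297 = 0.000263; Haaland gives 1/√f = -1.8 log₁₀[2.48e-05+4.86e-05] = 7.442, so f = 0.01806.
ΔP = f(L/D_h)(ρV²/2) = 0.01806·130/0.297·23.37 = 184.8 Pa.
ΔP = 0.185 kPa.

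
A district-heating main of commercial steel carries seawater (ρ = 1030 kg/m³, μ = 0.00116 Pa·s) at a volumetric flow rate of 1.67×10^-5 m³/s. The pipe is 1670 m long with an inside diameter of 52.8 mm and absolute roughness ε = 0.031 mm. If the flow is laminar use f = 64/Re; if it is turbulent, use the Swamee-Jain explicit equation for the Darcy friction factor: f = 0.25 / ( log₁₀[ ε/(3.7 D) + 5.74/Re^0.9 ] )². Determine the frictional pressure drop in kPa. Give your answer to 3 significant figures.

ΔP ≈ 0.170 kPa

Cross-sectional area A = πD²/4 = π(0.0528)²/4 = 0.00219 m²; mean velocity V = Q/A = 1.67e-05/0.00219 = 0.007627 m/s.
Reynolds number Re = ρVD/μ = 1030 · 0.007627 · 0.0528 / 0.00116 = 357.6.
Re < 2300 → laminar flow, so f = 64/Re = 64/357.6 = 0.179 (the turbulent correlation is not needed).
Darcy-Weisbach: ΔP = f(L/D)(ρV²/2) = 0.179·(1670/0.0528)·(1030·0.007627²/2) = 0.179·3.163e+04·0.02996 = 169.6 Pa.
ΔP = 169.6 Pa = 0.170 kPa.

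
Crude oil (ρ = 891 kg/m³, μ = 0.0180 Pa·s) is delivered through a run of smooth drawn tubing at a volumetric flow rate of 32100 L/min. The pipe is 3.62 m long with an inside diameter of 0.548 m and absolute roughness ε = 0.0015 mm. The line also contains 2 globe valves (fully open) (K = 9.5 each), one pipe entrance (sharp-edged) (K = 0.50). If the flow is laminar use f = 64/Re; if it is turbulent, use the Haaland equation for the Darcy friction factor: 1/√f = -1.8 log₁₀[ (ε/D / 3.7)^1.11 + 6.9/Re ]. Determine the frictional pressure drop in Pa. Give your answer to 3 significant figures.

ΔP ≈ 45000 Pa

Q = 32100 L/min = 32100/60000 = 0.535 m³/s.
Cross-sectional area A = πD²/4 = π(0.548)²/4 = 0.2359 m²; mean velocity V = Q/A = 0.535/0.2359 = 2.268 m/s.
Reynolds number Re = ρVD/μ = 891 · 2.268 · 0.548 / 0.018 = 6.153e+04.
Re > 4000 → turbulent. Relative roughness ε/D = 1.5e-06/0.548 = 2.74e-06. Haaland: 1/√f = -1.8 log₁₀[(2.74e-06/3.7)^1.11 + 6.9/6.153e+04] = -1.8 log₁₀[1.57e-07 + 0.000112] = 7.109, so f = 0.01979.
Total minor-loss coefficient ΣK = 2·9.5 + 1·0.5 = 19.5.
ΔP = [f·L/D + ΣK]·(ρV²/2) = [0.01979·3.62/0.548 + 19.5]·(891·2.268²/2) = [0.1307 + 19.5]·2292 = 4.5e+04 Pa.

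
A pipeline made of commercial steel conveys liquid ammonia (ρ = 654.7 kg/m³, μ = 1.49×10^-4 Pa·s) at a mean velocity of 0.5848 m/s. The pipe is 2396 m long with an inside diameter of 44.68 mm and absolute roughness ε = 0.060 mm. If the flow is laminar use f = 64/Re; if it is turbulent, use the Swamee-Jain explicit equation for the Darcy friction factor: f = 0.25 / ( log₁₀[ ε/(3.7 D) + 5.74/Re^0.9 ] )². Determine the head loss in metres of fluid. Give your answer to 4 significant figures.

Reynolds number Re = ρVD/μ = 654.7 · 0.5848 · 0.04468 / 0.000149 = 1.148e+05.
Re > 4000 → turbulent. Relative roughness ε/D = 6e-05/0.04468 = 0.00134. Swamee-Jain: f = 0.25/(log₁₀[0.00134/3.7 + 5.74/1.148e+05^0.9])² = 0.25/(log₁₀[0.000363 + 0.00016])² = 0.25/(-3.281)² = 0.02322.
Darcy-Weisbach: ΔP = f(L/D)(ρV²/2) = 0.02322·(2396/0.04468)·(654.7·0.5848²/2) = 0.02322·5.363e+04·112 = 1.394e+05 Pa.
Head loss h_f = ΔP/(ρg) = 1.394e+05/(654.7·9.81) = 21.70 m.

h_f ≈ 21.70 m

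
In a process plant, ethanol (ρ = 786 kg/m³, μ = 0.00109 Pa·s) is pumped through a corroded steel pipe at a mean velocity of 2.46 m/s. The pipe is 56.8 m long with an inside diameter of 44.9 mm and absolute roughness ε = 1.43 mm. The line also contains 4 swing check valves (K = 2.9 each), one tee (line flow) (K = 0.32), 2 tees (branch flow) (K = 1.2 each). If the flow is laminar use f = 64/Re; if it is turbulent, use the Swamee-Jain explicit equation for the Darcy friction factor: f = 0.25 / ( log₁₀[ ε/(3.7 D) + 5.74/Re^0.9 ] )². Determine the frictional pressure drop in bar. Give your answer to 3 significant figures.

ΔP ≈ 2.12 bar

Reynolds number Re = ρVD/μ = 786 · 2.46 · 0.0449 / 0.00109 = 7.965e+04.
Re > 4000 → turbulent. Relative roughness ε/D = 0.00143/0.0449 = 0.0318. Swamee-Jain: f = 0.25/(log₁₀[0.0318/3.7 + 5.74/7.965e+04^0.9])² = 0.25/(log₁₀[0.00861 + 0.000223])² = 0.25/(-2.054)² = 0.05926.
Total minor-loss coefficient ΣK = 4·2.9 + 1·0.32 + 2·1.2 = 14.3.
ΔP = [f·L/D + ΣK]·(ρV²/2) = [0.05926·56.8/0.0449 + 14.3]·(786·2.46²/2) = [74.96 + 14.3]·2378 = 2.123e+05 Pa.
ΔP = 2.123e+05 Pa = 2.12 bar.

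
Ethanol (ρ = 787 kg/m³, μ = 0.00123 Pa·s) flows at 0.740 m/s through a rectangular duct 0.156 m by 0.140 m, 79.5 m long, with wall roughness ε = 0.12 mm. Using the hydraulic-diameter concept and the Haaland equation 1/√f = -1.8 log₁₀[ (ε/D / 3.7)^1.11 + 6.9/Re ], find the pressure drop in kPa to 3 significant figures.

ΔP ≈ 2.57 kPa

Hydraulic diameter D_h = 4A/P = 4·(0.156·0.14)/(2·(0.156+0.14)) = 0.08736/0.592 = 0.1476 m.
Re = ρVD_h/μ = 787·0.74·0.1476/0.00123 = 6.987e+04.
ε/D_h = 0.00012/0.1476 = 0.000813; Haaland gives 1/√f = -1.8 log₁₀[8.7e-05+9.88e-05] = 6.716, so f = 0.02217.
ΔP = f(L/D_h)(ρV²/2) = 0.02217·79.5/0.1476·215.5 = 2574 Pa.
ΔP = 2.57 kPa.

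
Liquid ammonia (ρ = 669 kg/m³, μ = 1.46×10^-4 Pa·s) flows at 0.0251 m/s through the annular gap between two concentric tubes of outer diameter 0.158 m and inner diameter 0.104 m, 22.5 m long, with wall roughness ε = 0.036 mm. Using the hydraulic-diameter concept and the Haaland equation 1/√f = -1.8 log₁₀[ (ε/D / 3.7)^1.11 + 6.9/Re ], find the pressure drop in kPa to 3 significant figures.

Hydraulic diameter D_h = 4A/P = D_o - D_i = 0.158 - 0.104 = 0.054 m.
Re = ρVD_h/μ = 669·0.0251·0.054/0.000146 = 6211.
ε/D_h = 3.6e-05/0.054 = 0.000667; Haaland gives 1/√f = -1.8 log₁₀[6.98e-05+0.00111] = 5.27, so f = 0.03601.
ΔP = f(L/D_h)(ρV²/2) = 0.03601·22.5/0.054·0.2107 = 3.162 Pa.
ΔP = 0.00316 kPa.

ΔP ≈ 0.00316 kPa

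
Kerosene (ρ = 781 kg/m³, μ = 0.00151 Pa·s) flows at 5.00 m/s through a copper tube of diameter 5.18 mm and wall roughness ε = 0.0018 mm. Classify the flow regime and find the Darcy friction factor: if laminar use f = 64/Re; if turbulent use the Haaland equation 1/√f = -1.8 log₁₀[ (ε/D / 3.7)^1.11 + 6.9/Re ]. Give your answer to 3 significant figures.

f ≈ 0.0290

Re = ρVD/μ = 781·5·0.00518/0.00151 = 1.34e+04.
Re > 4000 → turbulent. ε/D = 1.8e-06/0.00518 = 0.000347; Haaland: 1/√f = -1.8 log₁₀[3.39e-05 + 0.000515] = 5.869, so f = 0.02903.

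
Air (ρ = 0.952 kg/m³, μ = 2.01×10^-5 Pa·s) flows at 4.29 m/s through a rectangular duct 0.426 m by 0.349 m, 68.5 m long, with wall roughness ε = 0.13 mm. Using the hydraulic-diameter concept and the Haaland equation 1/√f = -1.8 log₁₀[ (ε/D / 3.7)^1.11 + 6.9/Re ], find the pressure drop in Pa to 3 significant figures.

Hydraulic diameter D_h = 4A/P = 4·(0.426·0.349)/(2·(0.426+0.349)) = 0.5947/1.55 = 0.3837 m.
Re = ρVD_h/μ = 0.952·4.29·0.3837/2.01e-05 = 7.796e+04.
ε/D_h = 0.00013/0.3837 = 0.000339; Haaland gives 1/√f = -1.8 log₁₀[3.29e-05+8.85e-05] = 7.048, so f = 0.02013.
ΔP = f(L/D_h)(ρV²/2) = 0.02013·68.5/0.3837·8.76 = 31.48 Pa.

ΔP ≈ 31.5 Pa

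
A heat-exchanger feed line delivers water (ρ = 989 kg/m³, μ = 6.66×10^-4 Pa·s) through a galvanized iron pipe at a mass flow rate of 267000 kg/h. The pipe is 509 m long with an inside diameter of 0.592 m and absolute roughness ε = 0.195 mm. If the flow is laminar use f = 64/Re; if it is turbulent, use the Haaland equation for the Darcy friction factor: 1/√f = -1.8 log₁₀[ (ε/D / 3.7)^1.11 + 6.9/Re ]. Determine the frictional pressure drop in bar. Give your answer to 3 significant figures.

ṁ = 267000 kg/h = 267000/3600 = 74.17 kg/s.
A = πD²/4 = π(0.592)²/4 = 0.2753 m²; mean velocity V = ṁ/(ρA) = 74.17/(989 · 0.2753) = 0.2724 m/s.
Reynolds number Re = ρVD/μ = 989 · 0.2724 · 0.592 / 0.000666 = 2.395e+05.
Re > 4000 → turbulent. Relative roughness ε/D = 0.000195/0.592 = 0.000329. Haaland: 1/√f = -1.8 log₁₀[(0.000329/3.7)^1.11 + 6.9/2.395e+05] = -1.8 log₁₀[3.19e-05 + 2.88e-05] = 7.59, so f = 0.01736.
Darcy-Weisbach: ΔP = f(L/D)(ρV²/2) = 0.01736·(509/0.592)·(989·0.2724²/2) = 0.01736·859.8·36.7 = 547.8 Pa.
ΔP = 547.8 Pa = 0.00548 bar.

ΔP ≈ 0.00548 bar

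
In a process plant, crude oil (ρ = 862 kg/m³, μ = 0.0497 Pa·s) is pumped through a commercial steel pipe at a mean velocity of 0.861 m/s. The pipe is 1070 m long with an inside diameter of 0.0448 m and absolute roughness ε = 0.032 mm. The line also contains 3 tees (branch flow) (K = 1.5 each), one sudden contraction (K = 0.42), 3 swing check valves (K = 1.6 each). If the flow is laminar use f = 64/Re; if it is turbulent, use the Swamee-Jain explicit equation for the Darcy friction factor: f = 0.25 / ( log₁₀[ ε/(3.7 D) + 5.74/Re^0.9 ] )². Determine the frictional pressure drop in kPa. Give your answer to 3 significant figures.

Reynolds number Re = ρVD/μ = 862 · 0.861 · 0.0448 / 0.0497 = 669.
Re < 2300 → laminar flow, so f = 64/Re = 64/669 = 0.09566 (the turbulent correlation is not needed).
Total minor-loss coefficient ΣK = 3·1.5 + 1·0.42 + 3·1.6 = 9.72.
ΔP = [f·L/D + ΣK]·(ρV²/2) = [0.09566·1070/0.0448 + 9.72]·(862·0.861²/2) = [2285 + 9.72]·319.5 = 7.331e+05 Pa.
ΔP = 7.331e+05 Pa = 733 kPa.

ΔP ≈ 733 kPa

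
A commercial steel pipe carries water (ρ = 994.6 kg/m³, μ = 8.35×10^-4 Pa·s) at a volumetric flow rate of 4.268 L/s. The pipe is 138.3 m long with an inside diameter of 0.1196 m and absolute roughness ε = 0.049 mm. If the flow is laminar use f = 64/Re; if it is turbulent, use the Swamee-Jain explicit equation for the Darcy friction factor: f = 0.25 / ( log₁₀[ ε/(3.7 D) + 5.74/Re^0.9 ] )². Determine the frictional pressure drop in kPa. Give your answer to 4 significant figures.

Q = 4.268 L/s = 4.268/1000 = 0.004268 m³/s.
Cross-sectional area A = πD²/4 = π(0.1196)²/4 = 0.01123 m²; mean velocity V = Q/A = 0.004268/0.01123 = 0.3799 m/s.
Reynolds number Re = ρVD/μ = 994.6 · 0.3799 · 0.1196 / 0.000835 = 5.412e+04.
Re > 4000 → turbulent. Relative roughness ε/D = 4.9e-05/0.1196 = 0.00041. Swamee-Jain: f = 0.25/(log₁₀[0.00041/3.7 + 5.74/5.412e+04^0.9])² = 0.25/(log₁₀[0.000111 + 0.000315])² = 0.25/(-3.37)² = 0.02201.
Darcy-Weisbach: ΔP = f(L/D)(ρV²/2) = 0.02201·(138.3/0.1196)·(994.6·0.3799²/2) = 0.02201·1156·71.77 = 1827 Pa.
ΔP = 1827 Pa = 1.827 kPa.

ΔP ≈ 1.827 kPa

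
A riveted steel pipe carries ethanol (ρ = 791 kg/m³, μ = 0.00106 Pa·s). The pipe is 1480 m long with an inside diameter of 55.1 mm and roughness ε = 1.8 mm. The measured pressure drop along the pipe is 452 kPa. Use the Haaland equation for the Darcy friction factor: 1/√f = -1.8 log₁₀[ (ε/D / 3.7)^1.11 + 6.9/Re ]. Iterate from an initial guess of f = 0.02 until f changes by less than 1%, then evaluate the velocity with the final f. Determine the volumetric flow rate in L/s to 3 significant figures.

Rearranging Darcy-Weisbach: V = √(2·ΔP·D/(f·L·ρ)). With ε/D = 0.0018/0.0551 = 0.0327, iterate starting from f = 0.02:
  f = 0.02 → V = √(2·4.52e+05·0.0551/(0.02·1480·791)) = 1.459 m/s; Re = ρVD/μ = 5.997e+04; f → 0.05986
  f = 0.05986 → V = 0.8431 m/s; Re = 3.466e+04; f → 0.06022
Converged (Δf/f < 1%). With the final f = 0.06022: V = √(2·4.52e+05·0.0551/(0.06022·1480·791)) = 0.8405 m/s.
Q = V·A = 0.8405·(π/4·0.0551²) = 0.002004 m³/s = 2.00 L/s.

Q ≈ 2.00 L/s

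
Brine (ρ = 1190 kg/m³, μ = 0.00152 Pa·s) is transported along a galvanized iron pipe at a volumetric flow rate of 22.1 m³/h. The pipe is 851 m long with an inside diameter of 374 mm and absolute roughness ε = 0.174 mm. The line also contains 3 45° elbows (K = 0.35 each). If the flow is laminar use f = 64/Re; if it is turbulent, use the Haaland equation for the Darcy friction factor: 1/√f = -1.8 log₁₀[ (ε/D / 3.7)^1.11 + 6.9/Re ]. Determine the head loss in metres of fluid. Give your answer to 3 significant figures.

Q = 22.1 m³/h = 22.1/3600 = 0.006139 m³/s.
Cross-sectional area A = πD²/4 = π(0.374)²/4 = 0.1099 m²; mean velocity V = Q/A = 0.006139/0.1099 = 0.05588 m/s.
Reynolds number Re = ρVD/μ = 1190 · 0.05588 · 0.374 / 0.00152 = 1.636e+04.
Re > 4000 → turbulent. Relative roughness ε/D = 0.000174/0.374 = 0.000465. Haaland: 1/√f = -1.8 log₁₀[(0.000465/3.7)^1.11 + 6.9/1.636e+04] = -1.8 log₁₀[4.68e-05 + 0.000422] = 5.993, so f = 0.02785.
Total minor-loss coefficient ΣK = 3·0.35 = 1.05.
ΔP = [f·L/D + ΣK]·(ρV²/2) = [0.02785·851/0.374 + 1.05]·(1190·0.05588²/2) = [63.36 + 1.05]·1.858 = 119.7 Pa.
Head loss h_f = ΔP/(ρg) = 119.7/(1190·9.81) = 0.0103 m.

h_f ≈ 0.0103 m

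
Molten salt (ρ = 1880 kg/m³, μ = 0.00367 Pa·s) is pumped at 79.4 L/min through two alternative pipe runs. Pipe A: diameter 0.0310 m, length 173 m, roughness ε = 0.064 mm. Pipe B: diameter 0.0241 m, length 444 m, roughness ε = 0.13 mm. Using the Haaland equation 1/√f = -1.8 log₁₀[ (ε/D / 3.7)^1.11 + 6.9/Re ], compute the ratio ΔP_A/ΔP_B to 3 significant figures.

Pipe A: V = Q/A = 0.001323/0.0007548 = 1.753 m/s; Re = 2.784e+04; ε/D = 0.00206; Haaland → f = 0.02821; ΔP_A = f(L/D)(ρV²/2) = 4.55e+05 Pa.
Pipe B: V = Q/A = 0.001323/0.0004562 = 2.901 m/s; Re = 3.581e+04; ε/D = 0.00539; Haaland → f = 0.03331; ΔP_B = f(L/D)(ρV²/2) = 4.854e+06 Pa.
ΔP_A/ΔP_B = 4.55e+05/4.854e+06 = 0.0937.

ΔP_A/ΔP_B ≈ 0.0937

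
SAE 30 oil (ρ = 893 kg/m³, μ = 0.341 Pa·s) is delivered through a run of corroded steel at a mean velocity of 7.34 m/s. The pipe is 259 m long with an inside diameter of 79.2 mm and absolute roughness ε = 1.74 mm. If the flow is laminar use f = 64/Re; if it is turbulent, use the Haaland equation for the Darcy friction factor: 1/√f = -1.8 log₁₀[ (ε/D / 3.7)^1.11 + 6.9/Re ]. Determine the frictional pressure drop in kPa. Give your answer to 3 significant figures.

ΔP ≈ 3310 kPa

Reynolds number Re = ρVD/μ = 893 · 7.34 · 0.0792 / 0.341 = 1522.
Re < 2300 → laminar flow, so f = 64/Re = 64/1522 = 0.04204 (the turbulent correlation is not needed).
Darcy-Weisbach: ΔP = f(L/D)(ρV²/2) = 0.04204·(259/0.0792)·(893·7.34²/2) = 0.04204·3270·2.406e+04 = 3.307e+06 Pa.
ΔP = 3.307e+06 Pa = 3310 kPa.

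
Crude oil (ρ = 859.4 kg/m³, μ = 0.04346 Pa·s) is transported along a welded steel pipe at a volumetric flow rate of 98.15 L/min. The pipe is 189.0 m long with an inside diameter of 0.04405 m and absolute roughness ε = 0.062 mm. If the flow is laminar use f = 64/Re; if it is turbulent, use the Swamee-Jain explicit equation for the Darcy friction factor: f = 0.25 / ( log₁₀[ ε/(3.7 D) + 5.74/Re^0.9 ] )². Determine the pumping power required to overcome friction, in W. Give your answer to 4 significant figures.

Q = 98.15 L/min = 98.15/60000 = 0.001636 m³/s.
Cross-sectional area A = πD²/4 = π(0.04405)²/4 = 0.001524 m²; mean velocity V = Q/A = 0.001636/0.001524 = 1.073 m/s.
Reynolds number Re = ρVD/μ = 859.4 · 1.073 · 0.04405 / 0.0435 = 935.
Re < 2300 → laminar flow, so f = 64/Re = 64/935 = 0.06845 (the turbulent correlation is not needed).
Darcy-Weisbach: ΔP = f(L/D)(ρV²/2) = 0.06845·(189/0.04405)·(859.4·1.073²/2) = 0.06845·4291·495.1 = 1.454e+05 Pa.
Pumping power P = QΔP = 0.001636·1.454e+05 = 237.85 W = 237.9 W.

P ≈ 237.9 W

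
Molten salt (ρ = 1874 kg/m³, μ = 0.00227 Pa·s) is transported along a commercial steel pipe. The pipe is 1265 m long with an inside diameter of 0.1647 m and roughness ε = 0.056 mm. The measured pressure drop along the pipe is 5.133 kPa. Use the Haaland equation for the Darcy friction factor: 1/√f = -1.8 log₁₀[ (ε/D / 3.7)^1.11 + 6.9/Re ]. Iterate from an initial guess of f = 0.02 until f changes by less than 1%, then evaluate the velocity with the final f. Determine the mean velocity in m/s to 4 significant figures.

Rearranging Darcy-Weisbach: V = √(2·ΔP·D/(f·L·ρ)). With ε/D = 5.6e-05/0.1647 = 0.00034, iterate starting from f = 0.02:
  f = 0.02 → V = √(2·5133·0.1647/(0.02·1265·1874)) = 0.1888 m/s; Re = ρVD/μ = 2.568e+04; f → 0.02491
  f = 0.02491 → V = 0.1692 m/s; Re = 2.301e+04; f → 0.02552
  f = 0.02552 → V = 0.1672 m/s; Re = 2.273e+04; f → 0.02559
Converged (Δf/f < 1%). With the final f = 0.02559: V = √(2·5133·0.1647/(0.02559·1265·1874)) = 0.1669 m/s.

V ≈ 0.1669 m/s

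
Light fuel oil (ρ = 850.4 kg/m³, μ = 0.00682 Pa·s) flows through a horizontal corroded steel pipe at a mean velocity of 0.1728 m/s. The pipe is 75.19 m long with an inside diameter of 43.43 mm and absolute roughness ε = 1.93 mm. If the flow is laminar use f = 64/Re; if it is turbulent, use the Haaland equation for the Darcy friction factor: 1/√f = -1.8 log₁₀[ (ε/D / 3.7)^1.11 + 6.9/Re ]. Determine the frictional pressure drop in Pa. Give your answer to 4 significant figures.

ΔP ≈ 1503 Pa

Reynolds number Re = ρVD/μ = 850.4 · 0.1728 · 0.04343 / 0.00682 = 935.8.
Re < 2300 → laminar flow, so f = 64/Re = 64/935.8 = 0.06839 (the turbulent correlation is not needed).
Darcy-Weisbach: ΔP = f(L/D)(ρV²/2) = 0.06839·(75.19/0.04343)·(850.4·0.1728²/2) = 0.06839·1731·12.7 = 1503 Pa.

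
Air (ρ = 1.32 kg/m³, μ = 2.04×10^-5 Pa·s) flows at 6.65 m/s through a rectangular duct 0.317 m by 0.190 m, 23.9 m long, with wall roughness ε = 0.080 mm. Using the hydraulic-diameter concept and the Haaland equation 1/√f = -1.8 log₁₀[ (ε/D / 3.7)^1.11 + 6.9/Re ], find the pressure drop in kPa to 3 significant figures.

Hydraulic diameter D_h = 4A/P = 4·(0.317·0.19)/(2·(0.317+0.19)) = 0.2409/1.014 = 0.2376 m.
Re = ρVD_h/μ = 1.32·6.65·0.2376/2.04e-05 = 1.022e+05.
ε/D_h = 8e-05/0.2376 = 0.000337; Haaland gives 1/√f = -1.8 log₁₀[3.27e-05+6.75e-05] = 7.199, so f = 0.0193.
ΔP = f(L/D_h)(ρV²/2) = 0.0193·23.9/0.2376·29.19 = 56.66 Pa.
ΔP = 0.0567 kPa.

ΔP ≈ 0.0567 kPa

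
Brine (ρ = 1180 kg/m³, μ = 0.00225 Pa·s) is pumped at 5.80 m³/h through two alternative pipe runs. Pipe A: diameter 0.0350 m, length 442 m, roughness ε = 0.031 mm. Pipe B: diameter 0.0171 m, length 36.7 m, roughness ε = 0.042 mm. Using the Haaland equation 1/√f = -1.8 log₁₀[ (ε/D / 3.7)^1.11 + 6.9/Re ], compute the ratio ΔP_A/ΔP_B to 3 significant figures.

ΔP_A/ΔP_B ≈ 0.316

Pipe A: V = Q/A = 0.001611/0.0009621 = 1.675 m/s; Re = 3.074e+04; ε/D = 0.000886; Haaland → f = 0.02527; ΔP_A = f(L/D)(ρV²/2) = 5.28e+05 Pa.
Pipe B: V = Q/A = 0.001611/0.0002297 = 7.015 m/s; Re = 6.291e+04; ε/D = 0.00246; Haaland → f = 0.02684; ΔP_B = f(L/D)(ρV²/2) = 1.673e+06 Pa.
ΔP_A/ΔP_B = 5.28e+05/1.673e+06 = 0.316.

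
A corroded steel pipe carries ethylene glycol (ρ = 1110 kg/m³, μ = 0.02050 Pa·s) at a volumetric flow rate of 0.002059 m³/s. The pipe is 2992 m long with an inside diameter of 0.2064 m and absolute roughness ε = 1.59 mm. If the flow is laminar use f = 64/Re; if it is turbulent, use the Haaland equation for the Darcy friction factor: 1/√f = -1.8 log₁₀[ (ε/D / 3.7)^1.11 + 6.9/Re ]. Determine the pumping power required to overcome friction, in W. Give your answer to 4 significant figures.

P ≈ 5.838 W

Cross-sectional area A = πD²/4 = π(0.2064)²/4 = 0.03346 m²; mean velocity V = Q/A = 0.002059/0.03346 = 0.06154 m/s.
Reynolds number Re = ρVD/μ = 1110 · 0.06154 · 0.2064 / 0.0205 = 687.7.
Re < 2300 → laminar flow, so f = 64/Re = 64/687.7 = 0.09306 (the turbulent correlation is not needed).
Darcy-Weisbach: ΔP = f(L/D)(ρV²/2) = 0.09306·(2992/0.2064)·(1110·0.06154²/2) = 0.09306·1.45e+04·2.102 = 2835 Pa.
Pumping power P = QΔP = 0.002059·2835 = 5.8378 W = 5.838 W.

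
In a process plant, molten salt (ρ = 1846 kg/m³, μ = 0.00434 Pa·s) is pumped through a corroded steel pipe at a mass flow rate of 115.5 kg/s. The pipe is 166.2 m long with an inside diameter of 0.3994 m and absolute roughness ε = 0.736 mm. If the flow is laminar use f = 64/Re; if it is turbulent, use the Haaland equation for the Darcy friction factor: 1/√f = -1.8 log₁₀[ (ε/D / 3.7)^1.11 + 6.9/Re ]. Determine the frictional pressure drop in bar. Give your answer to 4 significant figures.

ΔP ≈ 0.02376 bar

A = πD²/4 = π(0.3994)²/4 = 0.1253 m²; mean velocity V = ṁ/(ρA) = 115.5/(1846 · 0.1253) = 0.4994 m/s.
Reynolds number Re = ρVD/μ = 1846 · 0.4994 · 0.3994 / 0.00434 = 8.484e+04.
Re > 4000 → turbulent. Relative roughness ε/D = 0.000736/0.3994 = 0.00184. Haaland: 1/√f = -1.8 log₁₀[(0.00184/3.7)^1.11 + 6.9/8.484e+04] = -1.8 log₁₀[0.000216 + 8.13e-05] = 6.349, so f = 0.02481.
Darcy-Weisbach: ΔP = f(L/D)(ρV²/2) = 0.02481·(166.2/0.3994)·(1846·0.4994²/2) = 0.02481·416.1·230.2 = 2376 Pa.
ΔP = 2376 Pa = 0.02376 bar.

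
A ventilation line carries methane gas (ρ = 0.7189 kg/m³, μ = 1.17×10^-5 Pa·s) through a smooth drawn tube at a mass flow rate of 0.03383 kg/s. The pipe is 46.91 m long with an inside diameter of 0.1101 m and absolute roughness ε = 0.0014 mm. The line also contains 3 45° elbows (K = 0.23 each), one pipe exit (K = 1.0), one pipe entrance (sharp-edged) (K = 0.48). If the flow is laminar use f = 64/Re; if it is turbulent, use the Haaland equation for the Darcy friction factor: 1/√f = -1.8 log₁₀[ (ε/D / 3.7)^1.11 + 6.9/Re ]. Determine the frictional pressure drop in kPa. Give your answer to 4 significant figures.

A = πD²/4 = π(0.1101)²/4 = 0.009521 m²; mean velocity V = ṁ/(ρA) = 0.03383/(0.7189 · 0.009521) = 4.943 m/s.
Reynolds number Re = ρVD/μ = 0.7189 · 4.943 · 0.1101 / 1.17e-05 = 3.344e+04.
Re > 4000 → turbulent. Relative roughness ε/D = 1.4e-06/0.1101 = 1.27e-05. Haaland: 1/√f = -1.8 log₁₀[(1.27e-05/3.7)^1.11 + 6.9/3.344e+04] = -1.8 log₁₀[8.61e-07 + 0.000206] = 6.63, so f = 0.02275.
Total minor-loss coefficient ΣK = 3·0.23 + 1·1 + 1·0.48 = 2.17.
ΔP = [f·L/D + ΣK]·(ρV²/2) = [0.02275·46.91/0.1101 + 2.17]·(0.7189·4.943²/2) = [9.692 + 2.17]·8.782 = 104.2 Pa.
ΔP = 104.2 Pa = 0.1042 kPa.

ΔP ≈ 0.1042 kPa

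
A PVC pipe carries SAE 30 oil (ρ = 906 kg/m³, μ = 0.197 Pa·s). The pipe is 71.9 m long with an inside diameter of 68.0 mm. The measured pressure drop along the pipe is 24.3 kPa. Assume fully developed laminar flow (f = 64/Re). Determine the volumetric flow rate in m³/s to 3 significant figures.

Q ≈ 9.00×10^-4 m³/s

For laminar flow, f = 64/Re with Re = ρVD/μ, so Darcy-Weisbach reduces to ΔP = 32μLV/D². Solving for V: V = ΔP·D²/(32μL) = 2.43e+04·(0.068)²/(32·0.197·71.9) = 0.2479 m/s.
Check: Re = ρVD/μ = 906·0.2479·0.068/0.197 = 77.53 < 2300, so the laminar assumption holds.
Q = V·A = 0.2479·(π/4·0.068²) = 0.0009003 m³/s = 9.00×10^-4 m³/s.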